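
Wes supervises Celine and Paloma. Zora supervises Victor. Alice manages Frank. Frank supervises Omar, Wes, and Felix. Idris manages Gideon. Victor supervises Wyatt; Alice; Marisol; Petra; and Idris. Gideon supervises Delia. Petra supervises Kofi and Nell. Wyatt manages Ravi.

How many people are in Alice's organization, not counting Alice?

6

Alice directly manages Frank. Under Frank: Felix, Omar, Wes, Paloma, Celine (5). That's 6 in total.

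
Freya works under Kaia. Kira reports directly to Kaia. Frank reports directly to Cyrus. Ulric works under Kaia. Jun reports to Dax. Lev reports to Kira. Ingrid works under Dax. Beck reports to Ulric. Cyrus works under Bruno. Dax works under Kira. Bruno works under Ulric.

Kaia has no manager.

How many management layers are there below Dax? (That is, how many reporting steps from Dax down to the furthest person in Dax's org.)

The longest chain under Dax runs Dax → Jun, which is 1 level below Dax.

1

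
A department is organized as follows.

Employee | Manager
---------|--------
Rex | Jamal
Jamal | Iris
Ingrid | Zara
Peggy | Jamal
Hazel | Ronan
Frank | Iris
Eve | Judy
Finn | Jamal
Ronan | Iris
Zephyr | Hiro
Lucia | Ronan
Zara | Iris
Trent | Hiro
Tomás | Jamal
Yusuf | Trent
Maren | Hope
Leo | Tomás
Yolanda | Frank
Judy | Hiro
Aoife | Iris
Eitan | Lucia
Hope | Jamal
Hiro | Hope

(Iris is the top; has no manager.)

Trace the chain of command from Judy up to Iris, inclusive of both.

Judy reports to Hiro. Hiro reports to Hope. Hope reports to Jamal. Jamal reports to Iris. Iris is at the top.

Judy -> Hiro -> Hope -> Jamal -> Iris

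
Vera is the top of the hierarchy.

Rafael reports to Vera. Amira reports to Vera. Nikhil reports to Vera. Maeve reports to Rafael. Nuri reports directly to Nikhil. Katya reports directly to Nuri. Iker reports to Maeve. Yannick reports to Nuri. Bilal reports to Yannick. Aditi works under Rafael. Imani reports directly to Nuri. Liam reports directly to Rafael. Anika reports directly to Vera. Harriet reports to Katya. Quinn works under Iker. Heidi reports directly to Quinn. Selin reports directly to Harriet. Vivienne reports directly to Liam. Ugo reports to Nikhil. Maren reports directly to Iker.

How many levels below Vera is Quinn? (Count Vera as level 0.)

4

Chain from Quinn up to Vera: Quinn → Iker → Maeve → Rafael → Vera. That is 4 steps up, so Quinn is 4 levels below Vera.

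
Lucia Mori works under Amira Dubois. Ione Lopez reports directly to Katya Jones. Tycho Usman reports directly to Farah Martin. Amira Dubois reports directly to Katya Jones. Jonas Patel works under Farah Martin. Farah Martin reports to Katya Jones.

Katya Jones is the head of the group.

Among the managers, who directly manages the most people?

Direct-report counts: Katya Jones has 3; Farah Martin has 2; Amira Dubois has 1. The largest is 3, held by Katya Jones.

Katya Jones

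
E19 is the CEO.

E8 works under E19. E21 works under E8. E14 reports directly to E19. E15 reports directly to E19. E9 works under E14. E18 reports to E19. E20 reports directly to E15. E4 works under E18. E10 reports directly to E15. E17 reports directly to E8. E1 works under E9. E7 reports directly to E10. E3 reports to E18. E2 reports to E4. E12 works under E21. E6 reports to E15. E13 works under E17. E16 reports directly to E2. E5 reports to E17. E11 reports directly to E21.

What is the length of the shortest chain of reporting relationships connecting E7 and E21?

5

E7 is 3 levels below E19, and E21 is 2 levels below E19 (their lowest common manager). The shortest path runs up from E7 to E19 and back down to E21: 3 + 2 = 5 links.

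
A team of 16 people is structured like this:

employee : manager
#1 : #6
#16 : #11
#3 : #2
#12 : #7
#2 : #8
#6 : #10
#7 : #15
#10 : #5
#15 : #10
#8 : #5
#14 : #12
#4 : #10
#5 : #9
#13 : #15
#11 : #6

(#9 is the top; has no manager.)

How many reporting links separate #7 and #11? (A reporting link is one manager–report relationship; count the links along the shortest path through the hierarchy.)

#7 is 2 levels below #10, and #11 is 2 levels below #10 (their lowest common manager). The shortest path runs up from #7 to #10 and back down to #11: 2 + 2 = 4 links.

4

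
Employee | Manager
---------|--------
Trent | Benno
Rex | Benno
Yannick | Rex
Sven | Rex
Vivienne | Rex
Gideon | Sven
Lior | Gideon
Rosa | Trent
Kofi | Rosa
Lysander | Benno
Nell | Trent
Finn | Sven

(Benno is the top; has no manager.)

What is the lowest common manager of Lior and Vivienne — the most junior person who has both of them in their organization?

Lior's chain of managers is Gideon, Sven, Rex, Benno. Vivienne's chain of managers is Rex, Benno. The first manager that appears in both chains is Rex.

Rex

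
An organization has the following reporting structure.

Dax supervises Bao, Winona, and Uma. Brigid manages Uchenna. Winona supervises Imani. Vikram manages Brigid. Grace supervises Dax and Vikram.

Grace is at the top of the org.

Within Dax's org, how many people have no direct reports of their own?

3

The people in Dax's organization with no one reporting to them are Uma, Bao, Imani. That is 3.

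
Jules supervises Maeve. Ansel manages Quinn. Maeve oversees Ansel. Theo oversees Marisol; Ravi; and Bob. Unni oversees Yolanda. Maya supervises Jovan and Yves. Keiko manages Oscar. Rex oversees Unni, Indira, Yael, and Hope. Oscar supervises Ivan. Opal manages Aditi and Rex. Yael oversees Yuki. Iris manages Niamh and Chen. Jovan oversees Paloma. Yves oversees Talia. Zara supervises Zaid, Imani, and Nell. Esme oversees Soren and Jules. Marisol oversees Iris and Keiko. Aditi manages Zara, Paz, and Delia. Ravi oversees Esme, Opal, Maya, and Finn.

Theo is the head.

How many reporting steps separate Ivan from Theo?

Chain from Ivan up to Theo: Ivan → Oscar → Keiko → Marisol → Theo. That is 4 steps up, so Ivan is 4 levels below Theo.

4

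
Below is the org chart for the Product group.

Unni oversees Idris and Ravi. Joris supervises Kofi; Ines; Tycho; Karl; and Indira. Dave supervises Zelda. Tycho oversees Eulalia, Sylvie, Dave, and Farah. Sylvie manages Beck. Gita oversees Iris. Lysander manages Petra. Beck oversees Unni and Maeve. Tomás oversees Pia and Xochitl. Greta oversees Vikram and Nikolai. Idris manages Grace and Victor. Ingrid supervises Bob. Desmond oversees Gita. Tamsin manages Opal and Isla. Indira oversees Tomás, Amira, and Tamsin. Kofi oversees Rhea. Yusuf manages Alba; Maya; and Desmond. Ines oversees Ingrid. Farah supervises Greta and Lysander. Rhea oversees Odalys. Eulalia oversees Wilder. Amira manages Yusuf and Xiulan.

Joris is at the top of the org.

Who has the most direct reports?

Joris

Direct-report counts: Joris has 5; Ines has 1; Ingrid has 1; Tycho has 4; Dave has 1; Eulalia has 1; Farah has 2; Lysander has 1; Greta has 2; Sylvie has 1; Beck has 2; Unni has 2; Idris has 2; Kofi has 1; Rhea has 1; Indira has 3; Tamsin has 2; Amira has 2; Yusuf has 3; Desmond has 1; Gita has 1; Tomás has 2. The largest is 5, held by Joris.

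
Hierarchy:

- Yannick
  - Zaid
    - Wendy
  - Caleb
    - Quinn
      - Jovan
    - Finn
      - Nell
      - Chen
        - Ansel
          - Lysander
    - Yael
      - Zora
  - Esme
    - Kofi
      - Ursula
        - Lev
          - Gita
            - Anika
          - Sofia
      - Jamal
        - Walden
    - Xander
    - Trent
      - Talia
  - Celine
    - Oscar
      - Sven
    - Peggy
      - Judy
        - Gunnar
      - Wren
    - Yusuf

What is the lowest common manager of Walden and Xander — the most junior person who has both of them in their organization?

Esme

Walden's chain of managers is Jamal, Kofi, Esme, Yannick. Xander's chain of managers is Esme, Yannick. The first manager that appears in both chains is Esme.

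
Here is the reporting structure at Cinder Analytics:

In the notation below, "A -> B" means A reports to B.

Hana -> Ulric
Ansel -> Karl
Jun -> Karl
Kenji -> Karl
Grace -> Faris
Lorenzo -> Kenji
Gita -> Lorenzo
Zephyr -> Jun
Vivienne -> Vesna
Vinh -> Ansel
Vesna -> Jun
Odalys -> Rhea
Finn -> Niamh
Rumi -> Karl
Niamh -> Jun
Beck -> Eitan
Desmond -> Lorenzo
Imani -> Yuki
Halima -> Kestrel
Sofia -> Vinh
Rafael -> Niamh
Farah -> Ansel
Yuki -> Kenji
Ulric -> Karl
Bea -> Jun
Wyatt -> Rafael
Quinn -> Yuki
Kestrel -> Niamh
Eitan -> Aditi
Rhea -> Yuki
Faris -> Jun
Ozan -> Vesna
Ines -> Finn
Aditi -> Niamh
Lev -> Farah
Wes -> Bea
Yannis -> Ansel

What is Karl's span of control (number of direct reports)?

5

Karl directly manages Jun, Kenji, Ansel, Rumi, Ulric. That is 5 direct reports.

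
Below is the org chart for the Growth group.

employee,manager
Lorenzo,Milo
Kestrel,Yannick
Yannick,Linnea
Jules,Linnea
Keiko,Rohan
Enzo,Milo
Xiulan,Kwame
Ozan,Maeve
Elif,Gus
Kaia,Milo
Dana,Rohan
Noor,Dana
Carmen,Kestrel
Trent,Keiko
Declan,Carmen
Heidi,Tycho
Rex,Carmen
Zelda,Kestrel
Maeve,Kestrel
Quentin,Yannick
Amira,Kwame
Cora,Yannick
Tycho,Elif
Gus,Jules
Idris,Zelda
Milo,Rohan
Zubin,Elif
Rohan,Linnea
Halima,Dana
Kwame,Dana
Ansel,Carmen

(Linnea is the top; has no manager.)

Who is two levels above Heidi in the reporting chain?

Heidi reports to Tycho, and Tycho reports to Elif. So Heidi's skip-level manager is Elif.

Elif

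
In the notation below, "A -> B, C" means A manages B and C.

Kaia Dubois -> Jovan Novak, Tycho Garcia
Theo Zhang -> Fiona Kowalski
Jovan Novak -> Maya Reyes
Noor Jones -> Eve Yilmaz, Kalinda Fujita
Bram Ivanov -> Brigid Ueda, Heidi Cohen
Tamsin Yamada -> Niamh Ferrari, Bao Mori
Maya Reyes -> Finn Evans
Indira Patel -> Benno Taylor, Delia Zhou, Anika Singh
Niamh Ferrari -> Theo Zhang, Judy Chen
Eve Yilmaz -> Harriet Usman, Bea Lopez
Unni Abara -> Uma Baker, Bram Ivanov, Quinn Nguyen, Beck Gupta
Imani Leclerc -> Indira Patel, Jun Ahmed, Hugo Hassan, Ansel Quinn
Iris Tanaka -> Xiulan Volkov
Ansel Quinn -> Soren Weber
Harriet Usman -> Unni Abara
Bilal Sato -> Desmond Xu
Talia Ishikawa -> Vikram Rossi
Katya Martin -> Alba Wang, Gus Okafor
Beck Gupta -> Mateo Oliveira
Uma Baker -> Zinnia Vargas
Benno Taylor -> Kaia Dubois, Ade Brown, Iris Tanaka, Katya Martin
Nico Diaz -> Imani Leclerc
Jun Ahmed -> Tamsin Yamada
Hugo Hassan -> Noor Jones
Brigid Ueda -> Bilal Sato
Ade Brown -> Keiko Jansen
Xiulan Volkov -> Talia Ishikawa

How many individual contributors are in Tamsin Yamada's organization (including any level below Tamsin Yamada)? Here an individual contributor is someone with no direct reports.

The people in Tamsin Yamada's organization with no one reporting to them are Bao Mori, Judy Chen, Fiona Kowalski. That is 3.

3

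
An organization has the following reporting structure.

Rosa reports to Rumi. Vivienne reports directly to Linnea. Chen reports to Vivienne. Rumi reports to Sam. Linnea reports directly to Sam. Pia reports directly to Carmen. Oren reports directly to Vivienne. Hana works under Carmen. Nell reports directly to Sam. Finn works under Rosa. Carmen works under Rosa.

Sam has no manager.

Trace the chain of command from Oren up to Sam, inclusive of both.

Oren reports to Vivienne. Vivienne reports to Linnea. Linnea reports to Sam. Sam is at the top.

Oren -> Vivienne -> Linnea -> Sam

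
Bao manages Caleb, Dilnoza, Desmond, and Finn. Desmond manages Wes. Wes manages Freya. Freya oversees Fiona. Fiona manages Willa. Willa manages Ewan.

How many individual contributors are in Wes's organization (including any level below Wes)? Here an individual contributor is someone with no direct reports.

The only person in Wes's organization with no one reporting to them is Ewan. That is 1.

1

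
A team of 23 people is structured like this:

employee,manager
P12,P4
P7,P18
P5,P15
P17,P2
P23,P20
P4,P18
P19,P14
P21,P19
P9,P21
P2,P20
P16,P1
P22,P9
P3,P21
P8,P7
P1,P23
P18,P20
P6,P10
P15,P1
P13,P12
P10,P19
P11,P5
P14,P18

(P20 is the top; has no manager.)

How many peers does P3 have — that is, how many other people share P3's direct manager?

P3 reports to P21. P21's other direct reports are P9 — 1 peer.

1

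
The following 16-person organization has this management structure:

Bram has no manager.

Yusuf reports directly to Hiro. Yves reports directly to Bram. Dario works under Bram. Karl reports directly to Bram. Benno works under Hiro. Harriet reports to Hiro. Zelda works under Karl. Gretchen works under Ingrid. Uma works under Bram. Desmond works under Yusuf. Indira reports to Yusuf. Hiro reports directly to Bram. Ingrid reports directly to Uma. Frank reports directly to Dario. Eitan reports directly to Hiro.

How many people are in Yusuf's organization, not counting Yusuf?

Yusuf directly manages Desmond, Indira. Desmond has no reports. Indira has no reports. So Yusuf's organization is 2 direct reports plus everyone under them: 1 + 1 = 2.

2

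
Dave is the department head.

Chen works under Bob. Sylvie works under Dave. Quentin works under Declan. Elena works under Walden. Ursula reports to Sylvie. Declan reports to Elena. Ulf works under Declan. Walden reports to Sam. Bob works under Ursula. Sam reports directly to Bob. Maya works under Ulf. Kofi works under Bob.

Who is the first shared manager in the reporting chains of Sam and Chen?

Sam's chain of managers is Bob, Ursula, Sylvie, Dave. Chen's chain of managers is Bob, Ursula, Sylvie, Dave. The first manager that appears in both chains is Bob.

Bob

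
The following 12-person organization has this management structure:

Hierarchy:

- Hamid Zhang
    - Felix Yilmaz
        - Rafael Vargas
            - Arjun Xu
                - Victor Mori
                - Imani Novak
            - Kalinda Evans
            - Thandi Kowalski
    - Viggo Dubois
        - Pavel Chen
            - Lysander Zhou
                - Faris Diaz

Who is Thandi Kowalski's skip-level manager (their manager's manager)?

Felix Yilmaz

Thandi Kowalski reports to Rafael Vargas, and Rafael Vargas reports to Felix Yilmaz. So Thandi Kowalski's skip-level manager is Felix Yilmaz.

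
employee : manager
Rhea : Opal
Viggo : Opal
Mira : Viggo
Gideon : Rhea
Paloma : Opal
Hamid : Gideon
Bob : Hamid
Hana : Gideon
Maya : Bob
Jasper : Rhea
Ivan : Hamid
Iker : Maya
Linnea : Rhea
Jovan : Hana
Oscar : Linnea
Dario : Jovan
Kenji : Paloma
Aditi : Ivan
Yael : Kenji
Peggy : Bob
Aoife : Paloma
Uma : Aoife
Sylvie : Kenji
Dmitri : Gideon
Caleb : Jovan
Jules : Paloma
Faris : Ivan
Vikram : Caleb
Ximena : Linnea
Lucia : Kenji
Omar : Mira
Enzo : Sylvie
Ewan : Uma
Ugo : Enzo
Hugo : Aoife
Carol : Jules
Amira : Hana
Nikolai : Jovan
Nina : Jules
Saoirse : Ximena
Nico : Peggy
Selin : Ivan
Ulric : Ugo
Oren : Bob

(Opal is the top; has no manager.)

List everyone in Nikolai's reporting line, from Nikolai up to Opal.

Nikolai -> Jovan -> Hana -> Gideon -> Rhea -> Opal

Nikolai reports to Jovan. Jovan reports to Hana. Hana reports to Gideon. Gideon reports to Rhea. Rhea reports to Opal. Opal is at the top.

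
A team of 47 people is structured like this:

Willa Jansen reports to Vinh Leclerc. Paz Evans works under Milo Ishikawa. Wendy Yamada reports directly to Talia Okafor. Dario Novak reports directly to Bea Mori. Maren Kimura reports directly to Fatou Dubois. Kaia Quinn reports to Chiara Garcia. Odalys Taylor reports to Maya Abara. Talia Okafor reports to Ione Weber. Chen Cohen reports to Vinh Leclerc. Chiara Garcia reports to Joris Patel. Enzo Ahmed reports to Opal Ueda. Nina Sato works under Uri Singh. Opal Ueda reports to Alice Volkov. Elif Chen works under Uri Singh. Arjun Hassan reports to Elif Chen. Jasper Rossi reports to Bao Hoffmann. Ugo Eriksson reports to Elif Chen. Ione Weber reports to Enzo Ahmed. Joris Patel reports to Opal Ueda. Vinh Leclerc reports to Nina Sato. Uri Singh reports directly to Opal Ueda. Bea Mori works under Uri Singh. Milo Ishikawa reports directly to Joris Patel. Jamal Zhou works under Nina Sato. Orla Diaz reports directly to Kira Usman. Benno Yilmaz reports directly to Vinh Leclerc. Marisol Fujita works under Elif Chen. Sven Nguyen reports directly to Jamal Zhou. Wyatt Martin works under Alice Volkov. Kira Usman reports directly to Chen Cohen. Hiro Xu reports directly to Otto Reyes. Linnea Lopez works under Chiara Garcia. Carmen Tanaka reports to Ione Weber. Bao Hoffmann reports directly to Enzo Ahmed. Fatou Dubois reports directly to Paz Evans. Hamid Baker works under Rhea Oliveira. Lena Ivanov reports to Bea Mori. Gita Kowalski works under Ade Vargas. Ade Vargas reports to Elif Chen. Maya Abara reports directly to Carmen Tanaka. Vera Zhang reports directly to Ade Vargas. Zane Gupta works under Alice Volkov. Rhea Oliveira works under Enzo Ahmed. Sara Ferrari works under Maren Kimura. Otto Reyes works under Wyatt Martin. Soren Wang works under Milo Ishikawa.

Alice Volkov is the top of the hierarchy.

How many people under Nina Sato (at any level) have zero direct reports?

The people in Nina Sato's organization with no one reporting to them are Benno Yilmaz, Orla Diaz, Willa Jansen, Sven Nguyen. That is 4.

4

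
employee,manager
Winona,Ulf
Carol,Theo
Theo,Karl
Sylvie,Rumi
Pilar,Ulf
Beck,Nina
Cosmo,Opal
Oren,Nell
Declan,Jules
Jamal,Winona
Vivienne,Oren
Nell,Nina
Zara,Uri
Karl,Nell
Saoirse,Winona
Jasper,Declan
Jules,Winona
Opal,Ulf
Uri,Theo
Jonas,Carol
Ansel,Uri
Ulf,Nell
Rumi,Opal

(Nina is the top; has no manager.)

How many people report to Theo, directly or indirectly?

Theo directly manages Uri, Carol. Under Uri: Ansel, Zara (2). Under Carol: Jonas (1). So Theo's organization is 2 direct reports plus everyone under them: 3 + 2 = 5.

5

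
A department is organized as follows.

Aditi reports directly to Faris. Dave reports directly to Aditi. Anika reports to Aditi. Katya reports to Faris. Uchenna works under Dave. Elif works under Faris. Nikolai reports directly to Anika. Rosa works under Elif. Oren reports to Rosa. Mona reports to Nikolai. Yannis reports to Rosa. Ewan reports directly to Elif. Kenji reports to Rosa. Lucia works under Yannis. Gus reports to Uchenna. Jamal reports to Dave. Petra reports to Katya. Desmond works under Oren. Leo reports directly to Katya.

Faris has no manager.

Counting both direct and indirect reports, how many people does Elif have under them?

Elif directly manages Rosa, Ewan. Under Rosa: Kenji, Yannis, Lucia, Oren, Desmond (5). Ewan has no reports. So Elif's organization is 2 direct reports plus everyone under them: 6 + 1 = 7.

7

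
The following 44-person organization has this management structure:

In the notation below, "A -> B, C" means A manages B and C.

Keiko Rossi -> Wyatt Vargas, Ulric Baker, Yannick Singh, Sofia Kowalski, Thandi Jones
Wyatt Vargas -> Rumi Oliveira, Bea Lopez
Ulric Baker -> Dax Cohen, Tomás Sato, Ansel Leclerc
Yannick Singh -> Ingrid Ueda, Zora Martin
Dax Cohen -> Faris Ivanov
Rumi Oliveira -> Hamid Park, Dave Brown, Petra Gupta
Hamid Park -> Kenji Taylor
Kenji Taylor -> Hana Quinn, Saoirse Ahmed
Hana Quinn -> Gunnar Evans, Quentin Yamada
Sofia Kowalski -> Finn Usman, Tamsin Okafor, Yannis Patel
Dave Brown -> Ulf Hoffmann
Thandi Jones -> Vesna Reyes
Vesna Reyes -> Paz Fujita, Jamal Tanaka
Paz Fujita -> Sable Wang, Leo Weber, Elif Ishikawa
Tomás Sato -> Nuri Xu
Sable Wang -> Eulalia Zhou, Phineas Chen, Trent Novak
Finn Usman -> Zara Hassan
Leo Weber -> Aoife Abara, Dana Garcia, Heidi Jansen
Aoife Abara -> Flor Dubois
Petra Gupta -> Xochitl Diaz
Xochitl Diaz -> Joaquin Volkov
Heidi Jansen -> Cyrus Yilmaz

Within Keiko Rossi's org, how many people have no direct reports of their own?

22

The people in Keiko Rossi's organization with no one reporting to them are Jamal Tanaka, Elif Ishikawa, Cyrus Yilmaz, Dana Garcia, Flor Dubois, Trent Novak, Phineas Chen, Eulalia Zhou, Yannis Patel, Tamsin Okafor, Zara Hassan, Zora Martin, Ingrid Ueda, Ansel Leclerc, Nuri Xu, Faris Ivanov, Bea Lopez, Joaquin Volkov, Ulf Hoffmann, Saoirse Ahmed, Quentin Yamada, Gunnar Evans. That is 22.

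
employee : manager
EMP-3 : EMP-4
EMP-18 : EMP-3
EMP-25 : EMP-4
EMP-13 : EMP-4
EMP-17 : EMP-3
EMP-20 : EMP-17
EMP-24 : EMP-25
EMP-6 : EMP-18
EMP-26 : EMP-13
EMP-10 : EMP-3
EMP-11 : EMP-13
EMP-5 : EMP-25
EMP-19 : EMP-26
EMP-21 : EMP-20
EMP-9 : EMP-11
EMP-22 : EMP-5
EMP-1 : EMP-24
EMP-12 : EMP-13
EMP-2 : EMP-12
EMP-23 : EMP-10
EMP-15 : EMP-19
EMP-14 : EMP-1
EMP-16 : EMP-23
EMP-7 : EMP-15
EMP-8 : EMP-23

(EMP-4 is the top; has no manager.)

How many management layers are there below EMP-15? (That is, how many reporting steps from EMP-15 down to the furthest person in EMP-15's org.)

The longest chain under EMP-15 runs EMP-15 → EMP-7, which is 1 level below EMP-15.

1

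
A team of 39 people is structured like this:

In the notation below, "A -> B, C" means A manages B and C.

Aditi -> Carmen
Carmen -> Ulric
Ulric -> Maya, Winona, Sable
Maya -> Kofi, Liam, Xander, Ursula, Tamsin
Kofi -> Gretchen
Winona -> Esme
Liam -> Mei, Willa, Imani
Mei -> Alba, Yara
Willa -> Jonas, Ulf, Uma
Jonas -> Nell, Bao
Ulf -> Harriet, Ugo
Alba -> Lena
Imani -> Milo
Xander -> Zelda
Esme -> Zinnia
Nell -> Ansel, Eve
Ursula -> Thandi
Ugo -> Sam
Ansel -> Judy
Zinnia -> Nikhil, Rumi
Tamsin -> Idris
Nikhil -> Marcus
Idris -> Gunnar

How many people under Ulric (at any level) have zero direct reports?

16

The people in Ulric's organization with no one reporting to them are Sable, Rumi, Marcus, Gunnar, Thandi, Zelda, Milo, Uma, Sam, Harriet, Bao, Eve, Judy, Yara, Lena, Gretchen. That is 16.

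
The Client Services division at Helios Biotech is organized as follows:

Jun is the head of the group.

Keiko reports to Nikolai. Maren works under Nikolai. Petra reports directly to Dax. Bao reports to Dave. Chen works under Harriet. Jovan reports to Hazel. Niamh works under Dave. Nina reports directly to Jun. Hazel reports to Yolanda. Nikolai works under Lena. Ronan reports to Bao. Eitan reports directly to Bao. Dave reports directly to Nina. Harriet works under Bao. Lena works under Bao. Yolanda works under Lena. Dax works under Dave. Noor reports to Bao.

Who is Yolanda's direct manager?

Yolanda reports directly to Lena.

Lena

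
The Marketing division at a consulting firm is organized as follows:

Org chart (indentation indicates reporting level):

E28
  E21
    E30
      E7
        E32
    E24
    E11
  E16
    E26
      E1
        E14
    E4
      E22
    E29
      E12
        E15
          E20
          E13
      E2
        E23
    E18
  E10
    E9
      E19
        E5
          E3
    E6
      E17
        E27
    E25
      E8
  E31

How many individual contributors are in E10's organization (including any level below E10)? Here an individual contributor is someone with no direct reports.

3

The people in E10's organization with no one reporting to them are E8, E27, E3. That is 3.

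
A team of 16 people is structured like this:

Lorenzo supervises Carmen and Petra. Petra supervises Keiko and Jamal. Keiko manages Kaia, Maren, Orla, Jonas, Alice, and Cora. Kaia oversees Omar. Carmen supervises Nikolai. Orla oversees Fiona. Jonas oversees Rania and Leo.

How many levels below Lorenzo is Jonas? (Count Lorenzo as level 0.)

3

Chain from Jonas up to Lorenzo: Jonas → Keiko → Petra → Lorenzo. That is 3 steps up, so Jonas is 3 levels below Lorenzo.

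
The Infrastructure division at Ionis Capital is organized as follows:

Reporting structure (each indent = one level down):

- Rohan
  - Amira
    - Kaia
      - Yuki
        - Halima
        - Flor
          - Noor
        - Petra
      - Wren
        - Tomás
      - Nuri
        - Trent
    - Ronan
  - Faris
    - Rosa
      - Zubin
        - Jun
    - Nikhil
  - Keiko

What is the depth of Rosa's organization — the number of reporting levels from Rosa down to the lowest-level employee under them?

The longest chain under Rosa runs Rosa → Zubin → Jun, which is 2 levels below Rosa.

2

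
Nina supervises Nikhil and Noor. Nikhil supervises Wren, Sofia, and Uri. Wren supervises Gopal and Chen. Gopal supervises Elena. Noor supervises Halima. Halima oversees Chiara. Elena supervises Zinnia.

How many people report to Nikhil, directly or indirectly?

Nikhil directly manages Wren, Sofia, Uri. Under Wren: Chen, Gopal, Elena, Zinnia (4). Sofia has no reports. Uri has no reports. So Nikhil's organization is 3 direct reports plus everyone under them: 5 + 1 + 1 = 7.

7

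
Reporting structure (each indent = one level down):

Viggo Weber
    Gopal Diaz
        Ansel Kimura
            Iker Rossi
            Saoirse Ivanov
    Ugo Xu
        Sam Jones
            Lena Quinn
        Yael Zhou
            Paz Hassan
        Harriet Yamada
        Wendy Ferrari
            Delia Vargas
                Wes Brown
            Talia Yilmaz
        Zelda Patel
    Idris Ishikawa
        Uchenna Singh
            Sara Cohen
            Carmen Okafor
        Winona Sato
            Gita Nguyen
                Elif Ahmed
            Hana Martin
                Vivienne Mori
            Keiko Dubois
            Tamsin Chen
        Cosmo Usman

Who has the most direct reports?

Direct-report counts: Viggo Weber has 3; Idris Ishikawa has 3; Winona Sato has 4; Hana Martin has 1; Gita Nguyen has 1; Uchenna Singh has 2; Ugo Xu has 5; Wendy Ferrari has 2; Delia Vargas has 1; Yael Zhou has 1; Sam Jones has 1; Gopal Diaz has 1; Ansel Kimura has 2. The largest is 5, held by Ugo Xu.

Ugo Xu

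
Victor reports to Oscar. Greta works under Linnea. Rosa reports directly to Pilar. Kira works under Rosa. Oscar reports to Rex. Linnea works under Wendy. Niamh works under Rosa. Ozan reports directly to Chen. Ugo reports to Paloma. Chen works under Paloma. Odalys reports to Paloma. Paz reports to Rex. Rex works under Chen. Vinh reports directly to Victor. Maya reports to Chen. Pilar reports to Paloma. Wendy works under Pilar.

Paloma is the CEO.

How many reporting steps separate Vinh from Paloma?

5

Chain from Vinh up to Paloma: Vinh → Victor → Oscar → Rex → Chen → Paloma. That is 5 steps up, so Vinh is 5 levels below Paloma.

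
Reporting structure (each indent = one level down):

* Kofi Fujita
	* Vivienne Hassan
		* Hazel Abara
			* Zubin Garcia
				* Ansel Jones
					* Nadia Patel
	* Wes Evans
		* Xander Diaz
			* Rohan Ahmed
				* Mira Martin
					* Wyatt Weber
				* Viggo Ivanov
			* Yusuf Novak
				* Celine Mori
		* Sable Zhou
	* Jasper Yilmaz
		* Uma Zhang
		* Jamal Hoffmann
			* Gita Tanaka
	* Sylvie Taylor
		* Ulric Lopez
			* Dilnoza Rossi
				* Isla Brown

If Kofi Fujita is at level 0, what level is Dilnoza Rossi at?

Chain from Dilnoza Rossi up to Kofi Fujita: Dilnoza Rossi → Ulric Lopez → Sylvie Taylor → Kofi Fujita. That is 3 steps up, so Dilnoza Rossi is 3 levels below Kofi Fujita.

3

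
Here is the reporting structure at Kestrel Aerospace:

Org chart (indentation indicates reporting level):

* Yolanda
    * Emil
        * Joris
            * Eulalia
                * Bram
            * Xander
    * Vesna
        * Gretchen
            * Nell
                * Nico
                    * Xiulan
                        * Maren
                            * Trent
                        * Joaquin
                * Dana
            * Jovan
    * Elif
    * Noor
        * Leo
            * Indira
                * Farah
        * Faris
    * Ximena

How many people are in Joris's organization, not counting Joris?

3

Joris directly manages Eulalia, Xander. Under Eulalia: Bram (1). Xander has no reports. So Joris's organization is 2 direct reports plus everyone under them: 2 + 1 = 3.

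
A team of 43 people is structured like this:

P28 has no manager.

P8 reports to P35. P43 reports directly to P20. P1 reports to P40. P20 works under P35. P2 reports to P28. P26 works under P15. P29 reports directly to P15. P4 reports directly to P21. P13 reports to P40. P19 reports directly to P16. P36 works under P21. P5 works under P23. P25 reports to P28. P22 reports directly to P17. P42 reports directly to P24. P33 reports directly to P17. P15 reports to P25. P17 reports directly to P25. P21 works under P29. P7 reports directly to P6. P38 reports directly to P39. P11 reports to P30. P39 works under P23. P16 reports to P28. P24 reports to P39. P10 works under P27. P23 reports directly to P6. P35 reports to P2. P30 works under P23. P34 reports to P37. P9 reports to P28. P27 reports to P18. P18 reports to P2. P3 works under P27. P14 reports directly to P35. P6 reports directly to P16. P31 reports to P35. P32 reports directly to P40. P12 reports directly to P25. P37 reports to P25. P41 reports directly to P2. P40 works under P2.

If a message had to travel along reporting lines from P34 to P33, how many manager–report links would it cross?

P34 is 2 levels below P25, and P33 is 2 levels below P25 (their lowest common manager). The shortest path runs up from P34 to P25 and back down to P33: 2 + 2 = 4 links.

4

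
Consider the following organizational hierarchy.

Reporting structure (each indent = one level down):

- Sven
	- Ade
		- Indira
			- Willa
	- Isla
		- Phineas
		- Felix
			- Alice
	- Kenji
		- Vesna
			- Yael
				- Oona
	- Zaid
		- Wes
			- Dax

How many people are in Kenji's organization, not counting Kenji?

Kenji directly manages Vesna. Under Vesna: Yael, Oona (2). That's 3 in total.

3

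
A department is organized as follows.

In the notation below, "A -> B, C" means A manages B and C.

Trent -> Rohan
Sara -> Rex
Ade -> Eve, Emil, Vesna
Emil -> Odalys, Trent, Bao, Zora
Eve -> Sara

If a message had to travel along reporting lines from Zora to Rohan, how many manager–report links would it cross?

Zora is 1 level below Emil, and Rohan is 2 levels below Emil (their lowest common manager). The shortest path runs up from Zora to Emil and back down to Rohan: 1 + 2 = 3 links.

3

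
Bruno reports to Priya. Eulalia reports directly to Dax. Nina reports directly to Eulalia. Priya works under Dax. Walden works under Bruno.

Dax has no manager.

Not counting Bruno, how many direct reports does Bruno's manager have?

0

Bruno reports to Priya, and Priya has no other direct reports. Bruno has 0 peers.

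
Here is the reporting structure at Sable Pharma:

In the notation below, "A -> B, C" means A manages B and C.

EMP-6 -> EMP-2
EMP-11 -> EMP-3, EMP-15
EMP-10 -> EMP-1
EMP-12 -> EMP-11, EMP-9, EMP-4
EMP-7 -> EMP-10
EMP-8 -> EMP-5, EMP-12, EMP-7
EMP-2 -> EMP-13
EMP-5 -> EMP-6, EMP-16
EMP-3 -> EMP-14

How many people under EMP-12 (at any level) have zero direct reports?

4

The people in EMP-12's organization with no one reporting to them are EMP-4, EMP-9, EMP-15, EMP-14. That is 4.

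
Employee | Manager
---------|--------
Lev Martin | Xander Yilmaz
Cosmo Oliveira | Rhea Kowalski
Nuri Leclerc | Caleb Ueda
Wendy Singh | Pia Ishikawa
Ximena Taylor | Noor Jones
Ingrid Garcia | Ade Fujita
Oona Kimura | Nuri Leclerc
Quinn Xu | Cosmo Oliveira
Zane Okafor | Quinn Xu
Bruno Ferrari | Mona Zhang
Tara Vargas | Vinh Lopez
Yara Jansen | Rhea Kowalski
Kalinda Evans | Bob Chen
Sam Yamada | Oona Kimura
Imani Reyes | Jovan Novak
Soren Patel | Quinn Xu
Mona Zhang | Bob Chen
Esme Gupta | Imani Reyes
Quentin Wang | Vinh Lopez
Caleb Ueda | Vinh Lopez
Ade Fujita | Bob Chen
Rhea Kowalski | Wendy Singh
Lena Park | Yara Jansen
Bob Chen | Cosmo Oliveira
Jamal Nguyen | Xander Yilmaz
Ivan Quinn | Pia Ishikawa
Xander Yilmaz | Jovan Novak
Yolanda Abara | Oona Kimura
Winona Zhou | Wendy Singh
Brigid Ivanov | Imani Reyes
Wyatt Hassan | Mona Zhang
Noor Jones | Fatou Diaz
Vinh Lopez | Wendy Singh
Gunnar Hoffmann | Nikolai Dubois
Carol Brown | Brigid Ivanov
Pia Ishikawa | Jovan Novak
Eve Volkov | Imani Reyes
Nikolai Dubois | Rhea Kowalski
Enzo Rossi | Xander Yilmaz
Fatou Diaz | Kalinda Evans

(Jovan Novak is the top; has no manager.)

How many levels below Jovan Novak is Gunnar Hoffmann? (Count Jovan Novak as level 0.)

Chain from Gunnar Hoffmann up to Jovan Novak: Gunnar Hoffmann → Nikolai Dubois → Rhea Kowalski → Wendy Singh → Pia Ishikawa → Jovan Novak. That is 5 steps up, so Gunnar Hoffmann is 5 levels below Jovan Novak.

5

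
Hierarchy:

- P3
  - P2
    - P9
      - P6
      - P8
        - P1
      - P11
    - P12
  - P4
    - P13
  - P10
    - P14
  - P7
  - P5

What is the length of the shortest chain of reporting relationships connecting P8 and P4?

P8 is 3 levels below P3, and P4 is 1 level below P3 (their lowest common manager). The shortest path runs up from P8 to P3 and back down to P4: 3 + 1 = 4 links.

4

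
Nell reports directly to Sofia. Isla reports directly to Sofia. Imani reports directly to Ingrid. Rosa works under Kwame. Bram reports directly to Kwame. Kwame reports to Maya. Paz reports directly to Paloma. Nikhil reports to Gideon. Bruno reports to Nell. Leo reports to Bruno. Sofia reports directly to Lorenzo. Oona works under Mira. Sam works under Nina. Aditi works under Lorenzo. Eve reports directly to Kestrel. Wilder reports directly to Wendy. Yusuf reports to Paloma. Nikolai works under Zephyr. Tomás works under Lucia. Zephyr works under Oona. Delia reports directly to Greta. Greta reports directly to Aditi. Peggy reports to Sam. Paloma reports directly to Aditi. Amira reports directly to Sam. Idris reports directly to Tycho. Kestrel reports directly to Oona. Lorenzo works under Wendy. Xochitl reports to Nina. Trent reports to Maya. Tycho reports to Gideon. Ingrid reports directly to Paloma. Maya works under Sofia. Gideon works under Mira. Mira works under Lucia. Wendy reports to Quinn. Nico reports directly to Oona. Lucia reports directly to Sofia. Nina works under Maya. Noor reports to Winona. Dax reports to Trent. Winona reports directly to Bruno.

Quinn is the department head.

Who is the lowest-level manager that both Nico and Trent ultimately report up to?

Nico's chain of managers is Oona, Mira, Lucia, Sofia, Lorenzo, Wendy, Quinn. Trent's chain of managers is Maya, Sofia, Lorenzo, Wendy, Quinn. The first manager that appears in both chains is Sofia.

Sofia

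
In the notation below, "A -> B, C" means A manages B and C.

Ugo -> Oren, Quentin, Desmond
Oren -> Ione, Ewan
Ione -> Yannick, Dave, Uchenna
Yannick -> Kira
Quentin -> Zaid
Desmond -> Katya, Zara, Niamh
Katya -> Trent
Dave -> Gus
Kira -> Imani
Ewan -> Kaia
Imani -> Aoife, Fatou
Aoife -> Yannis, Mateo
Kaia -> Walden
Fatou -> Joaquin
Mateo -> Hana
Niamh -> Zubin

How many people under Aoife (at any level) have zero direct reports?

2

The people in Aoife's organization with no one reporting to them are Hana, Yannis. That is 2.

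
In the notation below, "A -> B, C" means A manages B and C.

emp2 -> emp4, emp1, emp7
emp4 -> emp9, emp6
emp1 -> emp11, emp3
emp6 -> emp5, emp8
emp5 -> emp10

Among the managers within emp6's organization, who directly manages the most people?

emp6

Direct-report counts within emp6's organization: emp6 has 2; emp5 has 1. The largest is 2, held by emp6.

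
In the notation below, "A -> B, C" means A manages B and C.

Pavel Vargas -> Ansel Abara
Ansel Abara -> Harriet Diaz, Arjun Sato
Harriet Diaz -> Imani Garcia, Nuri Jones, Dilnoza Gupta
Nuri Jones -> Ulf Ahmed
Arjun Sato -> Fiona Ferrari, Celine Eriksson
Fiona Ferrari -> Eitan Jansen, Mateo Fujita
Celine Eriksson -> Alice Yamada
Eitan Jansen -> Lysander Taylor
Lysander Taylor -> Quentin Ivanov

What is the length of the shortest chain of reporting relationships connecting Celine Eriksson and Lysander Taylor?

Celine Eriksson is 1 level below Arjun Sato, and Lysander Taylor is 3 levels below Arjun Sato (their lowest common manager). The shortest path runs up from Celine Eriksson to Arjun Sato and back down to Lysander Taylor: 1 + 3 = 4 links.

4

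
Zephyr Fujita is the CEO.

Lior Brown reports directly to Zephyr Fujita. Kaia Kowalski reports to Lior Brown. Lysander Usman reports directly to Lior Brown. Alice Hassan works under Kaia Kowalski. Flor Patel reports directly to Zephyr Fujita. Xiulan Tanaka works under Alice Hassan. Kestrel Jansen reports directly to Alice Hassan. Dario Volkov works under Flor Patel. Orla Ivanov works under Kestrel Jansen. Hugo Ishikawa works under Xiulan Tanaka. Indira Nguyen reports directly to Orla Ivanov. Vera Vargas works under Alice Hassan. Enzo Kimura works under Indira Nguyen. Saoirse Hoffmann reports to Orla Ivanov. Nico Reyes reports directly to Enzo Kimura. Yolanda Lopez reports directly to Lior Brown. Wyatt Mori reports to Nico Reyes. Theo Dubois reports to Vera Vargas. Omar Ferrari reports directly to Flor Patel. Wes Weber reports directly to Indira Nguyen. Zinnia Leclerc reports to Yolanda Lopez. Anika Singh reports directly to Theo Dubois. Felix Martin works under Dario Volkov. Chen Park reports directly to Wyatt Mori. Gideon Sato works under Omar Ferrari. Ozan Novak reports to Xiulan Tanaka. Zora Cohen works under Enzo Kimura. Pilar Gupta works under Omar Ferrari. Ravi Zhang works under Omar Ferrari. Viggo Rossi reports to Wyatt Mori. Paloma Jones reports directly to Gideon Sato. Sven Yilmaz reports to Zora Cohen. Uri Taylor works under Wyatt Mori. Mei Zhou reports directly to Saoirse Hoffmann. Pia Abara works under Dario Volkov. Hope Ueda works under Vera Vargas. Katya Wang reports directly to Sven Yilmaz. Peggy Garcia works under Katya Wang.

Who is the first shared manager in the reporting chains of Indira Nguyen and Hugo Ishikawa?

Alice Hassan

Indira Nguyen's chain of managers is Orla Ivanov, Kestrel Jansen, Alice Hassan, Kaia Kowalski, Lior Brown, Zephyr Fujita. Hugo Ishikawa's chain of managers is Xiulan Tanaka, Alice Hassan, Kaia Kowalski, Lior Brown, Zephyr Fujita. The first manager that appears in both chains is Alice Hassan.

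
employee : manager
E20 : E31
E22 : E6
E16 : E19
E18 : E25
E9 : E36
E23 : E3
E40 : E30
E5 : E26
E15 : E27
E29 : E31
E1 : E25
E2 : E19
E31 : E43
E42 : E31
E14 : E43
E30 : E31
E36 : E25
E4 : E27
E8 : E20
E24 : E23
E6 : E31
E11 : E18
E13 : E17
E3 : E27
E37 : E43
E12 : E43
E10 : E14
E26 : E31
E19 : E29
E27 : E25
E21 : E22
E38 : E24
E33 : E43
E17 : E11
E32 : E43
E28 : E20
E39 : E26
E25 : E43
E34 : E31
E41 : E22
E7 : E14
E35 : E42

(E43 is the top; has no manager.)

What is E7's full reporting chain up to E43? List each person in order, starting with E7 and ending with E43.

E7 -> E14 -> E43

E7 reports to E14. E14 reports to E43. E43 is at the top.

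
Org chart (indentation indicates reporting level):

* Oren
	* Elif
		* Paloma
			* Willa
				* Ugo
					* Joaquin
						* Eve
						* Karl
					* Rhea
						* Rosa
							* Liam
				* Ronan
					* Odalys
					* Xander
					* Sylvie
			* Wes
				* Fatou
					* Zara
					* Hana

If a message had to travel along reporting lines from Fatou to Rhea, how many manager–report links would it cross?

5

Fatou is 2 levels below Paloma, and Rhea is 3 levels below Paloma (their lowest common manager). The shortest path runs up from Fatou to Paloma and back down to Rhea: 2 + 3 = 5 links.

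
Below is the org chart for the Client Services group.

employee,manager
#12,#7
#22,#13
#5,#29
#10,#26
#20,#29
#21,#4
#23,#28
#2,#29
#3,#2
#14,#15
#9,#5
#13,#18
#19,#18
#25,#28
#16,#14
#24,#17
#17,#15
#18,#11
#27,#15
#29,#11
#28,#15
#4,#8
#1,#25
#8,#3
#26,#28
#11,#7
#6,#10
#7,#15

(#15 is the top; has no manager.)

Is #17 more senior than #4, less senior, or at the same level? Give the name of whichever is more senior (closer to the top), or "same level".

#17 is 1 level below #15; #4 is 7. #17 is higher.

#17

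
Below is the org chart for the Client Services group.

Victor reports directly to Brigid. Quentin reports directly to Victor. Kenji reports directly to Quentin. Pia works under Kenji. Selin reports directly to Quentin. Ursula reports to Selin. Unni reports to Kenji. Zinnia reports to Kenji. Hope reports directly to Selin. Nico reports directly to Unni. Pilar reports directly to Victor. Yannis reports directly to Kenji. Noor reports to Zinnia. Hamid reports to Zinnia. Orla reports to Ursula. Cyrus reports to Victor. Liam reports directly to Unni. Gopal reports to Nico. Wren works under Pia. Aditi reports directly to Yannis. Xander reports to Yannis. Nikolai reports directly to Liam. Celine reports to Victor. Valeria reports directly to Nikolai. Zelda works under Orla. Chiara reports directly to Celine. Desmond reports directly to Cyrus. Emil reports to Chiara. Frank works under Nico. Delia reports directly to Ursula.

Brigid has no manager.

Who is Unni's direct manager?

Unni reports directly to Kenji.

Kenji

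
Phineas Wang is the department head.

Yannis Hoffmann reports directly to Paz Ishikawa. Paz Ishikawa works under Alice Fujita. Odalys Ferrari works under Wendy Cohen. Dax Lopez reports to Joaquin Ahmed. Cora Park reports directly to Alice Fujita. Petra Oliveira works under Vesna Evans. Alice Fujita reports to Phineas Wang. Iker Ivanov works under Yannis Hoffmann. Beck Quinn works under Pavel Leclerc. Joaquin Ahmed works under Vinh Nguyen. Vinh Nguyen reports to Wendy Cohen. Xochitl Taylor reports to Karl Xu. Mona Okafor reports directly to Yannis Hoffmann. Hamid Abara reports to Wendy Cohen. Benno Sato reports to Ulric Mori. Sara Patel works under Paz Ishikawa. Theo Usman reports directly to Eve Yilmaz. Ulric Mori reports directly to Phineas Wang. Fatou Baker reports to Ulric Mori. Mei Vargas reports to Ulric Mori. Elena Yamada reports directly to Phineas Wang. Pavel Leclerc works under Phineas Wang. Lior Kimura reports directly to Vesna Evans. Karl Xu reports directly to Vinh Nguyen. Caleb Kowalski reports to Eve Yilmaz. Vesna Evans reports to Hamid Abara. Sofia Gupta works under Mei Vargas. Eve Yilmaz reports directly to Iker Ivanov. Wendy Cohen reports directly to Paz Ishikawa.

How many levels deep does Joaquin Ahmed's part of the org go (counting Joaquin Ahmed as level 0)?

The longest chain under Joaquin Ahmed runs Joaquin Ahmed → Dax Lopez, which is 1 level below Joaquin Ahmed.

1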